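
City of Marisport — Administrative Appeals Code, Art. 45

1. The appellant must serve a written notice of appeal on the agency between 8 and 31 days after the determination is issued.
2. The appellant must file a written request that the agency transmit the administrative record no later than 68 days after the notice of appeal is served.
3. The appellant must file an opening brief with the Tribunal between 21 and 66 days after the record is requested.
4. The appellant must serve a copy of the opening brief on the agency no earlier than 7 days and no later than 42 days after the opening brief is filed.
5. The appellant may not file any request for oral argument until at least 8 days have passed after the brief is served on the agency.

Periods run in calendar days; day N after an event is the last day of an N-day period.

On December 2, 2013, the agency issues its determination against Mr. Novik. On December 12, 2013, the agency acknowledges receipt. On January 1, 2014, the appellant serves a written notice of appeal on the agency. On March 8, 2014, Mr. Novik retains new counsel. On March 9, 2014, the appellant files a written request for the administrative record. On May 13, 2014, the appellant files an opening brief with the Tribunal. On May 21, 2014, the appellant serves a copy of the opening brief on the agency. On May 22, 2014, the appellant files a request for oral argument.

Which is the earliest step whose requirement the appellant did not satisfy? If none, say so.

(1) the permitted window runs from December 2, 2013 + 8 = December 10, 2013 to December 2, 2013 + 31 = January 2, 2014; done January 1, 2014 — within the window.
(2) due by January 1, 2014 + 68 days = March 10, 2014; March 9, 2014 is within that limit.
(3) the permitted window runs from March 9, 2014 + 21 = March 30, 2014 to March 9, 2014 + 66 = May 14, 2014; done May 13, 2014 — within the window.
(4) the permitted window runs from May 13, 2014 + 7 = May 20, 2014 to May 13, 2014 + 42 = June 24, 2014; May 21, 2014 falls inside that range.
(5) permitted from May 21, 2014 + 8 days = May 29, 2014 onward; May 22, 2014 is 7 days before the earliest permitted date.

Step 5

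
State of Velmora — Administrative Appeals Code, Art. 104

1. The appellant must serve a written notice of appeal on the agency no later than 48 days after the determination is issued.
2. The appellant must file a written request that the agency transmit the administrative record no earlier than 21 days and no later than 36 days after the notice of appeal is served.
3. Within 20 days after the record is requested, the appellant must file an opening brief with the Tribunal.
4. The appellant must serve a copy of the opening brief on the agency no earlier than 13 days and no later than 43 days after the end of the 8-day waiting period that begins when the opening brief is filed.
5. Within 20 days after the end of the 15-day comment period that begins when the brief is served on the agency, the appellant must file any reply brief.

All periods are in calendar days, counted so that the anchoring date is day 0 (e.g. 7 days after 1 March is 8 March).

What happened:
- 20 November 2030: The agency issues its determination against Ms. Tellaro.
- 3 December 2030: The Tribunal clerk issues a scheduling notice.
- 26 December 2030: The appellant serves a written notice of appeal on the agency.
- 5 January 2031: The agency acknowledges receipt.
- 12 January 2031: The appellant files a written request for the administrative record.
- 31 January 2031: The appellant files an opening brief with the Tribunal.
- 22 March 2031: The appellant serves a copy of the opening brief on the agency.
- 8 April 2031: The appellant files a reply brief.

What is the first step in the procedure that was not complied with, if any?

Step 2

Step 1 — counting 48 days from 20 November 2030 (when the determination is issued) gives a deadline of 7 January 2031; completed 26 December 2030, before the deadline.
Step 2 — 21 and 36 days from 26 December 2030 (when the notice of appeal is served) are 16 January 2031 and 31 January 2031 respectively; done 12 January 2031 — 4 days before the window opened.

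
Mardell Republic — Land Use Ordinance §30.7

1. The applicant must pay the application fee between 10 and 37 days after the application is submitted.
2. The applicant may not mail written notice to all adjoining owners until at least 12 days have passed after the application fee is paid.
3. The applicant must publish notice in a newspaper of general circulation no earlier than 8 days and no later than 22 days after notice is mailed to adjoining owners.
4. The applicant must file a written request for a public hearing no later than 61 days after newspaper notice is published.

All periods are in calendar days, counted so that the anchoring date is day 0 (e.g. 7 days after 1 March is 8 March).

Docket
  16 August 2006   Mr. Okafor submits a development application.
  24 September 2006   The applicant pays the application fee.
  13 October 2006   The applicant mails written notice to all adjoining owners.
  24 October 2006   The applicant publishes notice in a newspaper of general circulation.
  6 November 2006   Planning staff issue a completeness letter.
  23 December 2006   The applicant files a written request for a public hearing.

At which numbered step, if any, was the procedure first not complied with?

Step 1

Step 1: the window is 10–37 days after 16 August 2006 (when the application is submitted), so 26 August 2006 through 22 September 2006; 24 September 2006 is 2 days past the end of the window.
Later steps need not be reached.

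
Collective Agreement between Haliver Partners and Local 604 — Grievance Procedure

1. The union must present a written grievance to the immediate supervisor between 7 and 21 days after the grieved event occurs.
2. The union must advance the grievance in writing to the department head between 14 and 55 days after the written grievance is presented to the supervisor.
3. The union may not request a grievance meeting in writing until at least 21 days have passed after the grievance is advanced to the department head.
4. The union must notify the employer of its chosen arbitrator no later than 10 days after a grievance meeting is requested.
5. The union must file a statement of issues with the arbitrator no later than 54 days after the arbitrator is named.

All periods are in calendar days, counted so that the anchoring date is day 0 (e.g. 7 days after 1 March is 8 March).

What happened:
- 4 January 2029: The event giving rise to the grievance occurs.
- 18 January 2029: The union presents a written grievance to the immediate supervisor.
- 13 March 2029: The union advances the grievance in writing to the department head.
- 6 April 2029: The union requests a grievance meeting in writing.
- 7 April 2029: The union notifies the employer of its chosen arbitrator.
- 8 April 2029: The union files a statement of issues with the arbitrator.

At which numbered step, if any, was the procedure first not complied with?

(1) the permitted window runs from 4 January 2029 + 7 = 11 January 2029 to 4 January 2029 + 21 = 25 January 2029; done 18 January 2029 — within the window.
(2) the permitted window runs from 18 January 2029 + 14 = 1 February 2029 to 18 January 2029 + 55 = 14 March 2029; 13 March 2029 falls inside that range.
(3) permitted from 13 March 2029 + 21 days = 3 April 2029 onward; 6 April 2029 is on or after that date.
(4) due by 6 April 2029 + 10 days = 16 April 2029; completed 7 April 2029, before the deadline.
(5) due by 7 April 2029 + 54 days = 31 May 2029; done 8 April 2029 — timely.

None — every step was satisfied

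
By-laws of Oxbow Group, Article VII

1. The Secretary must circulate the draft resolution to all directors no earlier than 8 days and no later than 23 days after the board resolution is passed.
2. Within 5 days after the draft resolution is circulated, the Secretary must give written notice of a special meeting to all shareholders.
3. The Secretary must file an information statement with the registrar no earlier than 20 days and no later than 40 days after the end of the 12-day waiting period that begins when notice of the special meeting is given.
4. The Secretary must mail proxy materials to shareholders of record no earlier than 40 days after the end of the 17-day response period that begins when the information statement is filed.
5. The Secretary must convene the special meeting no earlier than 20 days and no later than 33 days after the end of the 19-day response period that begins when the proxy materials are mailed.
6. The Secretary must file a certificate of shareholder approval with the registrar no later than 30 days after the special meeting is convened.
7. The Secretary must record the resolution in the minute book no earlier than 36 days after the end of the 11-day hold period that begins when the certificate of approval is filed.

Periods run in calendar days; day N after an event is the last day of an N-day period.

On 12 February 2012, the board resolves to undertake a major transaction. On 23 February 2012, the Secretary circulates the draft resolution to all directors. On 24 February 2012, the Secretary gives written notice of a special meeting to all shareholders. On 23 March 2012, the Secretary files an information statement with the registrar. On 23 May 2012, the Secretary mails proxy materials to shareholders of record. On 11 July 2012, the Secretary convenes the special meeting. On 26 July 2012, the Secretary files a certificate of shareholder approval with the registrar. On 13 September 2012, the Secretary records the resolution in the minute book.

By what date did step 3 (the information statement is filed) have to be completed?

Notice of the special meeting is given on 24 February 2012; the 12-day waiting period therefore ends 7 March 2012, and step 3 runs from that date. The window is 20–40 days after 7 March 2012; it closes on 16 April 2012.

16 April 2012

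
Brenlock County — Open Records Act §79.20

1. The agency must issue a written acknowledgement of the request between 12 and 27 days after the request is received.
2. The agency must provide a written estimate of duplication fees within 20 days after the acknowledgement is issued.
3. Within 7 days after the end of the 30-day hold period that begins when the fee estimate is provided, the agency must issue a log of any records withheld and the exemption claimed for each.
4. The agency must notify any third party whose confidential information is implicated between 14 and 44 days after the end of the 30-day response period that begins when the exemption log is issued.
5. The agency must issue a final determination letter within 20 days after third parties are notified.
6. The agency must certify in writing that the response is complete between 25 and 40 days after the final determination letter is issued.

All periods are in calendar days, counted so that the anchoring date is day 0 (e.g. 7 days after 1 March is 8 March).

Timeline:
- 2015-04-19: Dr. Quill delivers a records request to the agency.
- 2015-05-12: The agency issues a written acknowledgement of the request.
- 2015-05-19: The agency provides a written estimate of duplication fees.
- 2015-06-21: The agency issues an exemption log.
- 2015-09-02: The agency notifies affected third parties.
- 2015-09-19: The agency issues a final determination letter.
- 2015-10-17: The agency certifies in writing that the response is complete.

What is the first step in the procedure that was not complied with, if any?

None — every step was satisfied

(1) the permitted window runs from 2015-04-19 + 12 = 2015-05-01 to 2015-04-19 + 27 = 2015-05-16; done 2015-05-12, which is between those dates.
(2) due by 2015-05-12 + 20 days = 2015-06-01; 2015-05-19 is within that limit.
(3) due by 2015-06-18 + 7 days = 2015-06-25; completed 2015-06-21, before the deadline.
(4) the permitted window runs from 2015-07-21 + 14 = 2015-08-04 to 2015-07-21 + 44 = 2015-09-03; 2015-09-02 falls inside that range.
(5) due by 2015-09-02 + 20 days = 2015-09-22; completed 2015-09-19, before the deadline.
(6) the permitted window runs from 2015-09-19 + 25 = 2015-10-14 to 2015-09-19 + 40 = 2015-10-29; done 2015-10-17 — within the window.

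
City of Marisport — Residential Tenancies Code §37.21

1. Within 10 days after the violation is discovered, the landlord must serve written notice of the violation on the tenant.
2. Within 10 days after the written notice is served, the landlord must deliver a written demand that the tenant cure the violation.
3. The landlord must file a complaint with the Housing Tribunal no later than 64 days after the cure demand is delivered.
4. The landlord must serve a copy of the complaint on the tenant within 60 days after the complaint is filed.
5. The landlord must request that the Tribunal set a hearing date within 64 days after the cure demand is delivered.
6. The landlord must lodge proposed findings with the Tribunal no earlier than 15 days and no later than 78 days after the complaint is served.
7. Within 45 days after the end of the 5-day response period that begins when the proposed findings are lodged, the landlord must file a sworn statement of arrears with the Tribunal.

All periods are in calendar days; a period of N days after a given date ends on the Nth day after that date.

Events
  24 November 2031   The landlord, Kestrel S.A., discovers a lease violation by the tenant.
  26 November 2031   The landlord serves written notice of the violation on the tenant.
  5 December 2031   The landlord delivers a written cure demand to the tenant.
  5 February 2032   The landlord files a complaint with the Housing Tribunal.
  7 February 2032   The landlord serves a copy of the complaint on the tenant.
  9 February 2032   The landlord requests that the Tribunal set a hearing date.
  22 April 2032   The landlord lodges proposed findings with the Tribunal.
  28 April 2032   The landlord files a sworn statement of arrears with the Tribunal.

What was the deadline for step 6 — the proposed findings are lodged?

25 April 2032

Step 6 runs from 7 February 2032, when the complaint is served. The window is 15–78 days after 7 February 2032; it closes on 25 April 2032.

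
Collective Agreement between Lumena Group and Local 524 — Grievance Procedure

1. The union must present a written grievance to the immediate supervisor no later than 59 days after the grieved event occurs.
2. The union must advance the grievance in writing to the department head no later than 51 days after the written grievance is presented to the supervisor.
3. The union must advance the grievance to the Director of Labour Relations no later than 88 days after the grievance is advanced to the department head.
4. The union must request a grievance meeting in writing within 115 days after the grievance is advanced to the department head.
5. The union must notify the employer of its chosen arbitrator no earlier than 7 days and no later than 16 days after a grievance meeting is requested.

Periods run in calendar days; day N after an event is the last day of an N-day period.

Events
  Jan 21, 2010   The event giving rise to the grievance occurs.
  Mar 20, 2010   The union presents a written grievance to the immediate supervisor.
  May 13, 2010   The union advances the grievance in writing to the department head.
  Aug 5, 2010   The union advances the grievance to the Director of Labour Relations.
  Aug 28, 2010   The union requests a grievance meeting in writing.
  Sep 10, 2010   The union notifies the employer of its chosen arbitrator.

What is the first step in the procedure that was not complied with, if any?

Step 1 — counting 59 days from Jan 21, 2010 (when the grieved event occurs) gives a deadline of Mar 21, 2010; completed Mar 20, 2010, before the deadline.
Step 2 — counting 51 days from Mar 20, 2010 (when the written grievance is presented to the supervisor) gives a deadline of May 10, 2010; not done until May 13, 2010, 3 days after the deadline.
The analysis stops there.

Step 2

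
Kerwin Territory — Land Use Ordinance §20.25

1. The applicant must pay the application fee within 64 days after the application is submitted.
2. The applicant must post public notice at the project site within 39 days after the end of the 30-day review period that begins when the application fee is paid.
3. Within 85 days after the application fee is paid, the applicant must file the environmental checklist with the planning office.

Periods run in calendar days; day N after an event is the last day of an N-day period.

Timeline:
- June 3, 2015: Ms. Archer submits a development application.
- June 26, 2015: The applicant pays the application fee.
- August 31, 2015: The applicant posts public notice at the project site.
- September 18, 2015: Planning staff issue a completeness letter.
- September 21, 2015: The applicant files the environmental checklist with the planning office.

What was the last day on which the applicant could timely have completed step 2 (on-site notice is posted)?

September 3, 2015

The application fee is paid on June 26, 2015; the 30-day review period therefore ends July 26, 2015, and step 2 runs from that date. 39 days after July 26, 2015 is September 3, 2015.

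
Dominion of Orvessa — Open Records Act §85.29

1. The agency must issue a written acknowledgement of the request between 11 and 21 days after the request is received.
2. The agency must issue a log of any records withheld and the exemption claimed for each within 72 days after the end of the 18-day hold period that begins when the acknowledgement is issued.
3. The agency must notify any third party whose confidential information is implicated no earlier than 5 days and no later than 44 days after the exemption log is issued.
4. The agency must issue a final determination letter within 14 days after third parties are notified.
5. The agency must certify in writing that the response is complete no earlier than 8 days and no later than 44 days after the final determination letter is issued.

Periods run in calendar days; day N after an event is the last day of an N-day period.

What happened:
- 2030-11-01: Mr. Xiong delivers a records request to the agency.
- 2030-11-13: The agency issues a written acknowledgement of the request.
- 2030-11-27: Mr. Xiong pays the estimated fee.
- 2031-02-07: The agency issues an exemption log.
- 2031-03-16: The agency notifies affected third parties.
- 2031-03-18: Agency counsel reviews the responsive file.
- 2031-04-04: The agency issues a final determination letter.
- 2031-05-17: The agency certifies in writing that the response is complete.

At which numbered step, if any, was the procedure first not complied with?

Step 1 — 11 and 21 days from 2030-11-01 (when the request is received) are 2030-11-12 and 2030-11-22 respectively; done 2030-11-13, which is between those dates.
Step 2 — counting 72 days from 2030-12-01 (end of the 18-day hold period, which began when the acknowledgement is issued on 2030-11-13) gives a deadline of 2031-02-11; 2031-02-07 is within that limit.
Step 3 — 5 and 44 days from 2031-02-07 (when the exemption log is issued) are 2031-02-12 and 2031-03-23 respectively; done 2031-03-16, which is between those dates.
Step 4 — counting 14 days from 2031-03-16 (when third parties are notified) gives a deadline of 2031-03-30; done 2031-04-04 — 5 days late.

Step 4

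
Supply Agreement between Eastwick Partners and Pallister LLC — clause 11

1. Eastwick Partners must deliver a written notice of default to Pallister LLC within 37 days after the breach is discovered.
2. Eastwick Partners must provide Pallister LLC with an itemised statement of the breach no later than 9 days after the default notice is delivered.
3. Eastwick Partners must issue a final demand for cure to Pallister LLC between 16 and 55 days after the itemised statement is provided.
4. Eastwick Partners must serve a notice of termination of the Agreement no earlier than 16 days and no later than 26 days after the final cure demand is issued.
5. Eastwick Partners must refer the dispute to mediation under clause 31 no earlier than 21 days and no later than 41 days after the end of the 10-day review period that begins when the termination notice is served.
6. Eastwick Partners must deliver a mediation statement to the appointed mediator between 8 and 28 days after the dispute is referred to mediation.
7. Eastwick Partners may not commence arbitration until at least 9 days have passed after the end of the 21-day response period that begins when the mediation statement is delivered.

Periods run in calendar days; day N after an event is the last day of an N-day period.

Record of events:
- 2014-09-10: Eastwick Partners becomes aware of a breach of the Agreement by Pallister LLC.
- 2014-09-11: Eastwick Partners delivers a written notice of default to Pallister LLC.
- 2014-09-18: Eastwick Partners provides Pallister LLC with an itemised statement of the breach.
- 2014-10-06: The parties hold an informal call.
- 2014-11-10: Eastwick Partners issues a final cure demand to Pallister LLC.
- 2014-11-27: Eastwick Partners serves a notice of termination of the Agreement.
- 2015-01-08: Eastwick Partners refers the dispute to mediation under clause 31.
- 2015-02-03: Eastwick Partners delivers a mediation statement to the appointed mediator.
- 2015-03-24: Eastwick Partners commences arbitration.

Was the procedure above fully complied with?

Yes

(1) due by 2014-09-10 + 37 days = 2014-10-17; completed 2014-09-11, before the deadline.
(2) due by 2014-09-11 + 9 days = 2014-09-20; done 2014-09-18 — timely.
(3) the permitted window runs from 2014-09-18 + 16 = 2014-10-04 to 2014-09-18 + 55 = 2014-11-12; done 2014-11-10, which is between those dates.
(4) the permitted window runs from 2014-11-10 + 16 = 2014-11-26 to 2014-11-10 + 26 = 2014-12-06; done 2014-11-27, which is between those dates.
(5) the permitted window runs from 2014-12-07 + 21 = 2014-12-28 to 2014-12-07 + 41 = 2015-01-17; done 2015-01-08 — within the window.
(6) the permitted window runs from 2015-01-08 + 8 = 2015-01-16 to 2015-01-08 + 28 = 2015-02-05; done 2015-02-03, which is between those dates.
(7) permitted from 2015-02-24 + 9 days = 2015-03-05 onward; done 2015-03-24 — permitted.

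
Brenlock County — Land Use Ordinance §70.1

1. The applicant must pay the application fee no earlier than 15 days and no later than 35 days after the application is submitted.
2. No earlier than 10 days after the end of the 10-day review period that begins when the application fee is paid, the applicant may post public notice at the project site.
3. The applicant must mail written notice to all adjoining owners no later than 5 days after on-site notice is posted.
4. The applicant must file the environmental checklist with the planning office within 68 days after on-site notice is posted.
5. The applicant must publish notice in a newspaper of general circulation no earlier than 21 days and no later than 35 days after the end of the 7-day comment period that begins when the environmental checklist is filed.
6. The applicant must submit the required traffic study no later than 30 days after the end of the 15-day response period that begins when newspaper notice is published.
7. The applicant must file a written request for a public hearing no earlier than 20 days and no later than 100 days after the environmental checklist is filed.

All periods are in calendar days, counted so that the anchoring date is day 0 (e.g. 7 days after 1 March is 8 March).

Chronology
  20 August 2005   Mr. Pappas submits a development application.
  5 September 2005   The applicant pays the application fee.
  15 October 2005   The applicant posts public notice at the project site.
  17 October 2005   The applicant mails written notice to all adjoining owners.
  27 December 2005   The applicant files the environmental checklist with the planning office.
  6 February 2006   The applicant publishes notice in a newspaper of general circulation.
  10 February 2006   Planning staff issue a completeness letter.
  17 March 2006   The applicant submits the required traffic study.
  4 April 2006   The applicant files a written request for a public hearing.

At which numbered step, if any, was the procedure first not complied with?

Step 4

Step 1 — 15 and 35 days from 20 August 2005 (when the application is submitted) are 4 September 2005 and 24 September 2005 respectively; 5 September 2005 falls inside that range.
Step 2 — must wait 10 days from 15 September 2005 (end of the 10-day review period, which began when the application fee is paid on 5 September 2005), so not before 25 September 2005; done 15 October 2005 — permitted.
Step 3 — counting 5 days from 15 October 2005 (when on-site notice is posted) gives a deadline of 20 October 2005; completed 17 October 2005, before the deadline.
Step 4 — counting 68 days from 15 October 2005 (when on-site notice is posted) gives a deadline of 22 December 2005; 27 December 2005 misses that deadline by 5 days.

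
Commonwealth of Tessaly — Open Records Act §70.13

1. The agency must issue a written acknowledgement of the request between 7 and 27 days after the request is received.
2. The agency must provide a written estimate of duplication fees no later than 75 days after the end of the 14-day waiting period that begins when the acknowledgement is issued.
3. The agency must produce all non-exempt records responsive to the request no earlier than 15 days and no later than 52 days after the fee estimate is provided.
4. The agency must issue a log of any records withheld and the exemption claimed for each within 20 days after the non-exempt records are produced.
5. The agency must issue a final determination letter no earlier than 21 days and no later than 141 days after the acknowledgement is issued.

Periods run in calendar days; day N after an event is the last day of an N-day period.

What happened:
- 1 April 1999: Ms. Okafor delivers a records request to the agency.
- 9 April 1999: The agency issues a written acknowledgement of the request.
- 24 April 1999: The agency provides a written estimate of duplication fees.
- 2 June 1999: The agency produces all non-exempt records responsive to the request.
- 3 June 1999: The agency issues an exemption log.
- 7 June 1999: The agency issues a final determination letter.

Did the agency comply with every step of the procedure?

Yes

Step 1 — 7 and 27 days from 1 April 1999 (when the request is received) are 8 April 1999 and 28 April 1999 respectively; 9 April 1999 falls inside that range.
Step 2 — counting 75 days from 23 April 1999 (end of the 14-day waiting period, which began when the acknowledgement is issued on 9 April 1999) gives a deadline of 7 July 1999; done 24 April 1999 — timely.
Step 3 — 15 and 52 days from 24 April 1999 (when the fee estimate is provided) are 9 May 1999 and 15 June 1999 respectively; 2 June 1999 falls inside that range.
Step 4 — counting 20 days from 2 June 1999 (when the non-exempt records are produced) gives a deadline of 22 June 1999; done 3 June 1999 — timely.
Step 5 — 21 and 141 days from 9 April 1999 (when the acknowledgement is issued) are 30 April 1999 and 28 August 1999 respectively; done 7 June 1999, which is between those dates.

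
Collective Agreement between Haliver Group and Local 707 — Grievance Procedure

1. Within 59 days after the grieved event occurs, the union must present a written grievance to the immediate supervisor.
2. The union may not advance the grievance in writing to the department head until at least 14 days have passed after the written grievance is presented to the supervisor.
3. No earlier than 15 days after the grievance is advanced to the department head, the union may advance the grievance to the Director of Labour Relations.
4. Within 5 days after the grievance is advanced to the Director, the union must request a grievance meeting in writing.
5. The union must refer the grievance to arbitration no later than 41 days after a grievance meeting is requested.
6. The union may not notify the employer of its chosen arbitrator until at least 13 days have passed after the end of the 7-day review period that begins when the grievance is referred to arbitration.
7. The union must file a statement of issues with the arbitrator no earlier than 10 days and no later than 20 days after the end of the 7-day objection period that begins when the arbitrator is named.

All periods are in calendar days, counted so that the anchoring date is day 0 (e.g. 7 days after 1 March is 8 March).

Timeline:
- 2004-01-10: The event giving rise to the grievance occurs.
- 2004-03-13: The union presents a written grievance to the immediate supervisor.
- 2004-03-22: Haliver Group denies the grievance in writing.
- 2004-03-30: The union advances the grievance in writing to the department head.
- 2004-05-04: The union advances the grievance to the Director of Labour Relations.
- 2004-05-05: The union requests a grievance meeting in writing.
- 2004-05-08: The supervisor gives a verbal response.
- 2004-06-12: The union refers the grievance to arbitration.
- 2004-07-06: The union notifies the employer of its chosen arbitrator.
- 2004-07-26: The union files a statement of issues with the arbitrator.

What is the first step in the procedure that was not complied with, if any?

Step 1

Step 1 — counting 59 days from 2004-01-10 (when the grieved event occurs) gives a deadline of 2004-03-09; done 2004-03-13 — 4 days late.
That is the first point of non-compliance.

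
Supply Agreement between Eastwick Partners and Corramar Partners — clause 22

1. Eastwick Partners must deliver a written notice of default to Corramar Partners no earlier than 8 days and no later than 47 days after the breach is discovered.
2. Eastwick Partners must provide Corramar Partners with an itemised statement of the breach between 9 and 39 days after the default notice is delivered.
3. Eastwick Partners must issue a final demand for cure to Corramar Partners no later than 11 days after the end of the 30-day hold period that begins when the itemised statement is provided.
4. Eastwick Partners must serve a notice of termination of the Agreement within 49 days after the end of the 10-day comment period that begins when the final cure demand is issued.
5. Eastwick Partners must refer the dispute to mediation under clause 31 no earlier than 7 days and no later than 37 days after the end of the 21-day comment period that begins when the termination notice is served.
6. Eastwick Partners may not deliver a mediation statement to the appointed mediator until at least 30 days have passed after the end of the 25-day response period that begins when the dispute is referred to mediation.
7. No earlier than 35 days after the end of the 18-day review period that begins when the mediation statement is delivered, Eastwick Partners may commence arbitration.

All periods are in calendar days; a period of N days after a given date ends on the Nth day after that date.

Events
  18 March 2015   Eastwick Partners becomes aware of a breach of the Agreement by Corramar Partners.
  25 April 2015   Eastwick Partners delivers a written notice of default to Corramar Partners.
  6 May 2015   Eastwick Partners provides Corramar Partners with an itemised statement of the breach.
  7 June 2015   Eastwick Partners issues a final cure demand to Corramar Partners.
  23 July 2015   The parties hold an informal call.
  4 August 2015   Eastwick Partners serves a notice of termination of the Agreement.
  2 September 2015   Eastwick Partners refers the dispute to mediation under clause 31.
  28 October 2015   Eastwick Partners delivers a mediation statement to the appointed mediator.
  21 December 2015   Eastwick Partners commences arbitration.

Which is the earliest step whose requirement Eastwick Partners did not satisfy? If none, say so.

Step 1 — 8 and 47 days from 18 March 2015 (when the breach is discovered) are 26 March 2015 and 4 May 2015 respectively; done 25 April 2015 — within the window.
Step 2 — 9 and 39 days from 25 April 2015 (when the default notice is delivered) are 4 May 2015 and 3 June 2015 respectively; done 6 May 2015, which is between those dates.
Step 3 — counting 11 days from 5 June 2015 (end of the 30-day hold period, which began when the itemised statement is provided on 6 May 2015) gives a deadline of 16 June 2015; 7 June 2015 is within that limit.
Step 4 — counting 49 days from 17 June 2015 (end of the 10-day comment period, which began when the final cure demand is issued on 7 June 2015) gives a deadline of 5 August 2015; completed 4 August 2015, before the deadline.
Step 5 — 7 and 37 days from 25 August 2015 (end of the 21-day comment period, which began when the termination notice is served on 4 August 2015) are 1 September 2015 and 1 October 2015 respectively; 2 September 2015 falls inside that range.
Step 6 — must wait 30 days from 27 September 2015 (end of the 25-day response period, which began when the dispute is referred to mediation on 2 September 2015), so not before 27 October 2015; done 28 October 2015 — permitted.
Step 7 — must wait 35 days from 15 November 2015 (end of the 18-day review period, which began when the mediation statement is delivered on 28 October 2015), so not before 20 December 2015; done 21 December 2015 — permitted.

None — every step was satisfied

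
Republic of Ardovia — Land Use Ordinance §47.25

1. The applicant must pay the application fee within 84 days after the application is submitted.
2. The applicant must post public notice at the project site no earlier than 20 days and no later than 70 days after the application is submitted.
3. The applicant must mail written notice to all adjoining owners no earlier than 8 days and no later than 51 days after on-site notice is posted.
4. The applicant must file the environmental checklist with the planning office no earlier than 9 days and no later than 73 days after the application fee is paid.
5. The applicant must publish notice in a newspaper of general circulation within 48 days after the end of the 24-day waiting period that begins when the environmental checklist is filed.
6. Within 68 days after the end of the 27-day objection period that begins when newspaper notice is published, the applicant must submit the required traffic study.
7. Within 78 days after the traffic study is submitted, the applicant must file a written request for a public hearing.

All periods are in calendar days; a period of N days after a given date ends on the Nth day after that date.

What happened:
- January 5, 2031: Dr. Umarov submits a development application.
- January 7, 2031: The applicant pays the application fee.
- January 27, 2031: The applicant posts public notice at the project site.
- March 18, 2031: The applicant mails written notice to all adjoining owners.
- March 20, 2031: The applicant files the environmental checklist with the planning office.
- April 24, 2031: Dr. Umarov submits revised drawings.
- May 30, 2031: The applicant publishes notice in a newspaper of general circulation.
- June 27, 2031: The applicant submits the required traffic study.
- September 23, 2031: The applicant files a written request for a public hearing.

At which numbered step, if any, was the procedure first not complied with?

Step 7

Step 1: 84 days after January 5, 2031 (when the application is submitted) is March 30, 2031; done January 7, 2031 — timely.
Step 2: the window is 20–70 days after January 5, 2031 (when the application is submitted), so January 25, 2031 through March 16, 2031; January 27, 2031 falls inside that range.
Step 3: the window is 8–51 days after January 27, 2031 (when on-site notice is posted), so February 4, 2031 through March 19, 2031; March 18, 2031 falls inside that range.
Step 4: the window is 9–73 days after January 7, 2031 (when the application fee is paid), so January 16, 2031 through March 21, 2031; done March 20, 2031 — within the window.
Step 5: 48 days after April 13, 2031 (end of the 24-day waiting period, which began when the environmental checklist is filed on March 20, 2031) is May 31, 2031; completed May 30, 2031, before the deadline.
Step 6: 68 days after June 26, 2031 (end of the 27-day objection period, which began when newspaper notice is published on May 30, 2031) is September 2, 2031; completed June 27, 2031, before the deadline.
Step 7: 78 days after June 27, 2031 (when the traffic study is submitted) is September 13, 2031; done September 23, 2031 — 10 days late.
The procedure was therefore not followed at step 7.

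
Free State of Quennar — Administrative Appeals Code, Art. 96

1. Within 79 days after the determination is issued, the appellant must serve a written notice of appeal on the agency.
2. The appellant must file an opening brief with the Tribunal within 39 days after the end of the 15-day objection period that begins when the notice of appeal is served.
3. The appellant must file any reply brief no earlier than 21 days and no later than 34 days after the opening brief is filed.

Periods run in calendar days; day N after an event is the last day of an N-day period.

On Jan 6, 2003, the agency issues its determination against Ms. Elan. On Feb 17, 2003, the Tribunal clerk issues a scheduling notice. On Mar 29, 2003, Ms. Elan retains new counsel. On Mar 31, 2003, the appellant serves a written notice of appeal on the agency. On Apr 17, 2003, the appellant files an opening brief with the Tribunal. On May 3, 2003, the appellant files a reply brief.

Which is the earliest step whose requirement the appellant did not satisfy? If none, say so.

Step 1

Step 1 — counting 79 days from Jan 6, 2003 (when the determination is issued) gives a deadline of Mar 26, 2003; not done until Mar 31, 2003, 5 days after the deadline.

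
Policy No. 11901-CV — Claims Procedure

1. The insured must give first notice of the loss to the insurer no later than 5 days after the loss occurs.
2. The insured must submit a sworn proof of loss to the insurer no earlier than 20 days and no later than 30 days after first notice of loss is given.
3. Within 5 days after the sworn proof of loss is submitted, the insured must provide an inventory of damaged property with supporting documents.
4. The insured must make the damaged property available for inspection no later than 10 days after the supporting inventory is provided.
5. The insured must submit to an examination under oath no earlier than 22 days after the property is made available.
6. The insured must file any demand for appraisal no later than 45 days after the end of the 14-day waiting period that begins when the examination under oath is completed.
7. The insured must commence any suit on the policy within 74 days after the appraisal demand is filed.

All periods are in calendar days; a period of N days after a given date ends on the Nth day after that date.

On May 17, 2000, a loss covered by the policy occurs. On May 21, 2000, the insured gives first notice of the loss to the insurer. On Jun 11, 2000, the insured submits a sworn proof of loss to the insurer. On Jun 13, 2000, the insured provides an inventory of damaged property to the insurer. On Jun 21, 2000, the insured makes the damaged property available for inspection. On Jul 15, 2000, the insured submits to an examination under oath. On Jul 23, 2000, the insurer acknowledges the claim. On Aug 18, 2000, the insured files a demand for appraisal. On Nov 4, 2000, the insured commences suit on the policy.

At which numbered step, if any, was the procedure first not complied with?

Step 7

Step 1 — counting 5 days from May 17, 2000 (when the loss occurs) gives a deadline of May 22, 2000; done May 21, 2000 — timely.
Step 2 — 20 and 30 days from May 21, 2000 (when first notice of loss is given) are Jun 10, 2000 and Jun 20, 2000 respectively; done Jun 11, 2000, which is between those dates.
Step 3 — counting 5 days from Jun 11, 2000 (when the sworn proof of loss is submitted) gives a deadline of Jun 16, 2000; done Jun 13, 2000 — timely.
Step 4 — counting 10 days from Jun 13, 2000 (when the supporting inventory is provided) gives a deadline of Jun 23, 2000; completed Jun 21, 2000, before the deadline.
Step 5 — must wait 22 days from Jun 21, 2000 (when the property is made available), so not before Jul 13, 2000; done Jul 15, 2000 — permitted.
Step 6 — counting 45 days from Jul 29, 2000 (end of the 14-day waiting period, which began when the examination under oath is completed on Jul 15, 2000) gives a deadline of Sep 12, 2000; done Aug 18, 2000 — timely.
Step 7 — counting 74 days from Aug 18, 2000 (when the appraisal demand is filed) gives a deadline of Oct 31, 2000; Nov 4, 2000 misses that deadline by 4 days.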